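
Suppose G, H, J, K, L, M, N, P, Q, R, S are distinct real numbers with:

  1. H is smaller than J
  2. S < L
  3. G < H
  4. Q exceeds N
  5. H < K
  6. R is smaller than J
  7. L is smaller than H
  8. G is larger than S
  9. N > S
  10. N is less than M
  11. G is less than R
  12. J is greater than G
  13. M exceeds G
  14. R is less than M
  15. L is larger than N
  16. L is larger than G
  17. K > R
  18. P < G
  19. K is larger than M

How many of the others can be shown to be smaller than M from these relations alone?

5

Directly below M: G, N, R.
One step further: S, P (5 so far).
No other element is forced below M by the given relations, so the count is 5.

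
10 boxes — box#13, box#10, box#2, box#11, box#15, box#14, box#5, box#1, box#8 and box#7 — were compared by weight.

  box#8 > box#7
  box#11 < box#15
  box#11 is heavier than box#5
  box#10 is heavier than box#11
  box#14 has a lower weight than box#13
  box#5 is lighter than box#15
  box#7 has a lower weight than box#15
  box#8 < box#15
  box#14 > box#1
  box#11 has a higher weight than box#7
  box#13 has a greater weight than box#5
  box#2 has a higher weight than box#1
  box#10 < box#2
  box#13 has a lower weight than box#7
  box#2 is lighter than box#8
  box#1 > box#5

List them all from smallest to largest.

box#5 < box#1 < box#14 < box#13 < box#7 < box#11 < box#10 < box#2 < box#8 < box#15

Nothing is placed below box#5, so it is least; from there box#5 < box#1; box#1 < box#14; box#14 < box#13; box#13 < box#7; box#7 < box#11; box#11 < box#10; box#10 < box#2; box#2 < box#8; box#8 < box#15, each given directly.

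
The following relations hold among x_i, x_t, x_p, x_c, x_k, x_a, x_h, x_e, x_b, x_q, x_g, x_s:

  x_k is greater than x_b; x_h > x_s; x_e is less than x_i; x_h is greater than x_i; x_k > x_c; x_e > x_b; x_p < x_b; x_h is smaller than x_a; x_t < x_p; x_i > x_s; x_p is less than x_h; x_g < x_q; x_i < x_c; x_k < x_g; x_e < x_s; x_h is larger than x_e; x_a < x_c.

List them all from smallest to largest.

x_t < x_p < x_b < x_e < x_s < x_i < x_h < x_a < x_c < x_k < x_g < x_q

The consecutive links are each given: x_t < x_p; x_p < x_b; x_b < x_e; x_e < x_s; x_s < x_i; x_i < x_h; x_h < x_a; x_a < x_c; x_c < x_k; x_k < x_g; x_g < x_q.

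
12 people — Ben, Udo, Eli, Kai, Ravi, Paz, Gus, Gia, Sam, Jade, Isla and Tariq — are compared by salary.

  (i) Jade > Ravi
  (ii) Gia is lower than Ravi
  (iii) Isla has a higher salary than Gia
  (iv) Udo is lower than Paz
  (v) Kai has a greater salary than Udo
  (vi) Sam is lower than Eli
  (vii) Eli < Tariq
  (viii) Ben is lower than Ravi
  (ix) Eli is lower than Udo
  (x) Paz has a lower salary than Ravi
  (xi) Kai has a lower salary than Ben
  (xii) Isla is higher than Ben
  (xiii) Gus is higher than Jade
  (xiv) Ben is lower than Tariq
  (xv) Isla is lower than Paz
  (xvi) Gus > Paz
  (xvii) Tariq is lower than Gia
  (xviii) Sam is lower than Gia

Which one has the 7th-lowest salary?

The consecutive relations fix a unique order: Sam < Eli < Udo < Kai < Ben < Tariq < Gia < Isla < Paz < Ravi < Jade < Gus.
Counting 7 from the smallest end gives Gia.

Gia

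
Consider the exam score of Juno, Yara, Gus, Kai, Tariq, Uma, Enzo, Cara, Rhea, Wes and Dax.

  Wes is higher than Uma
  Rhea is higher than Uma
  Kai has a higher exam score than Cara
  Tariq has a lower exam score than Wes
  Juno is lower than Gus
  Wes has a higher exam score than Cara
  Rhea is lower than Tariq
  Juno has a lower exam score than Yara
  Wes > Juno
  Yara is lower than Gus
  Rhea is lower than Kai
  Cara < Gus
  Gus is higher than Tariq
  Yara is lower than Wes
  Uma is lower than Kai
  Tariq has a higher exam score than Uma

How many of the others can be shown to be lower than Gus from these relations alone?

Directly below Gus: Juno, Tariq, Cara, Yara.
One step further: Uma, Rhea (6 so far).
Nothing else is reachable below Gus; 6 in all.

6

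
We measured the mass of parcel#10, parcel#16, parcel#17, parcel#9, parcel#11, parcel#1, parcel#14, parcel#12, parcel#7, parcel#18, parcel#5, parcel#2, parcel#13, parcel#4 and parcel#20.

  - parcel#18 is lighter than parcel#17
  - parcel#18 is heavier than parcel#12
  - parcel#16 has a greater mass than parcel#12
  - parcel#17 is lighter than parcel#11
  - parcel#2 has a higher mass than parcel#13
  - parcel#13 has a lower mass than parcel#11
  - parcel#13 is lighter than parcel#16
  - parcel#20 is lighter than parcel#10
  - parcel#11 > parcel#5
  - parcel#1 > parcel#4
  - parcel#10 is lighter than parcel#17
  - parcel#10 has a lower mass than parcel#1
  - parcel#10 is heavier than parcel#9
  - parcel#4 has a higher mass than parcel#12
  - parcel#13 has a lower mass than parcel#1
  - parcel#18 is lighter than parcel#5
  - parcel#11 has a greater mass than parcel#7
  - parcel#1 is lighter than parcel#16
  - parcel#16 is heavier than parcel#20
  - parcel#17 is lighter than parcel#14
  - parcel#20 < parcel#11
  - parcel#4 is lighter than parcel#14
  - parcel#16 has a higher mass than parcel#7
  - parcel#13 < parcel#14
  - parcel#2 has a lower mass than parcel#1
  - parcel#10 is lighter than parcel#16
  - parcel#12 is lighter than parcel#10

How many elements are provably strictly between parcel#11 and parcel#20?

2

Chaining upward from parcel#20 reaches: parcel#10, parcel#17, parcel#1, parcel#14, parcel#16.
Chaining downward from parcel#11 reaches: parcel#12, parcel#9, parcel#18, parcel#10, parcel#5, parcel#7, parcel#17, parcel#13.
Strictly between parcel#20 and parcel#11 are those in both lists: parcel#10, parcel#17 — 2 elements.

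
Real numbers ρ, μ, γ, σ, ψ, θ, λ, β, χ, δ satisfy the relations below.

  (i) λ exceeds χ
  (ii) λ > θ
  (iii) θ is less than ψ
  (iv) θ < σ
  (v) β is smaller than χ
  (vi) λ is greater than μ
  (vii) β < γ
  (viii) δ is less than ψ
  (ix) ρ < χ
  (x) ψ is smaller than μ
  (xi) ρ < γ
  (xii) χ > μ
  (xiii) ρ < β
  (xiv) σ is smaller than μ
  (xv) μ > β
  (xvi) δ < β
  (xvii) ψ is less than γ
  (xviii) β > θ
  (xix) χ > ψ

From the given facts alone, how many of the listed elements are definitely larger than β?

4

The elements the relations force above β are μ, χ, γ, λ — no chain reaches any other.
That is 4.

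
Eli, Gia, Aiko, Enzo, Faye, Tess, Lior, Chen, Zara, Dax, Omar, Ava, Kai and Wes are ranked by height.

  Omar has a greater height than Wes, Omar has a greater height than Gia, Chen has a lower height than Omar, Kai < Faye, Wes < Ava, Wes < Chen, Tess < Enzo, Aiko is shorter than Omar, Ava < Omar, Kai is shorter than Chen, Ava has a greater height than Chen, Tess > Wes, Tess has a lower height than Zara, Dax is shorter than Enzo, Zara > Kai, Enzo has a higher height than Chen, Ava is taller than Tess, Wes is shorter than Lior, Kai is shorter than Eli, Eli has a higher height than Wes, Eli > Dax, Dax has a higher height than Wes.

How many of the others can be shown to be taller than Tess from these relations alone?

From Tess the given relations immediately reach Zara, Ava, Enzo.
From those, Omar — 4 in total.
Nothing else is reachable above Tess; 4 in all.

4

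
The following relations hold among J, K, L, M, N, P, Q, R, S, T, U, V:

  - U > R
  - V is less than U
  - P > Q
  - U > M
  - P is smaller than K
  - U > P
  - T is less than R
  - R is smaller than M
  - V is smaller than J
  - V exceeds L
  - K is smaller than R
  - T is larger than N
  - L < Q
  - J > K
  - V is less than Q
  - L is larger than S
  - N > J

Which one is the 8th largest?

P

The consecutive relations fix a unique order: S < L < V < Q < P < K < J < N < T < R < M < U.
The 8th largest is P.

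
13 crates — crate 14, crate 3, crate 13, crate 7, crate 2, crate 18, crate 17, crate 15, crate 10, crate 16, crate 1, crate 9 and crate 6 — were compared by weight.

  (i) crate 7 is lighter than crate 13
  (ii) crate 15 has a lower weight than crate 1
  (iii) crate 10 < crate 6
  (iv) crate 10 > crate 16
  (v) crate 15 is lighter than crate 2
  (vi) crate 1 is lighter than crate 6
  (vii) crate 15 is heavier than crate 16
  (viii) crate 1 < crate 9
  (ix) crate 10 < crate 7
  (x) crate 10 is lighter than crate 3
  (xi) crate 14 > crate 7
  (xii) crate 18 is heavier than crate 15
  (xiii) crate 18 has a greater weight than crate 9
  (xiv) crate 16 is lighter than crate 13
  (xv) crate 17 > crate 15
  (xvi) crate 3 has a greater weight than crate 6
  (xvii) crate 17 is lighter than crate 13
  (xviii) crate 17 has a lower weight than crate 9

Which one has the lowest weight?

crate 16

Chaining upward from crate 16: directly above it, crate 10, crate 15, crate 13; then crate 7, crate 1, crate 17, crate 6, crate 18, crate 3, crate 2; then crate 9, crate 14.
That covers every other element, and nothing is given below crate 16, so crate 16 is the lowest weight.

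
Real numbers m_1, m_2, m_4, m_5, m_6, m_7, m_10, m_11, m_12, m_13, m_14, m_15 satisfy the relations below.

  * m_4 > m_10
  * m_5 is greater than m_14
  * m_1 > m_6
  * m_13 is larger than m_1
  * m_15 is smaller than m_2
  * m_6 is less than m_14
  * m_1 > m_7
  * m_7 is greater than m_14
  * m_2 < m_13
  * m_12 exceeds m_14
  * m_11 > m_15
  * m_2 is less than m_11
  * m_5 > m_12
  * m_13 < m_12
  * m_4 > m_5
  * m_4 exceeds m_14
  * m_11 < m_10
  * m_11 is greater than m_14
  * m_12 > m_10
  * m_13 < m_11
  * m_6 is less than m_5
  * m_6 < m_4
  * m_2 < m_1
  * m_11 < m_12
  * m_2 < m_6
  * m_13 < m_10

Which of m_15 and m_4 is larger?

m_15 < m_2 and m_2 < m_6 give m_15 < m_6.
Then m_6 < m_14 extends the chain to m_14.
Then m_14 < m_7 extends the chain to m_7.
Then m_7 < m_1 extends the chain to m_1.
With m_1 < m_13: m_15 < m_2 < m_6 < m_14 < m_7 < m_1 < m_13.
Then m_13 < m_11 extends the chain to m_11.
With m_11 < m_10: m_15 < m_2 < m_6 < m_14 < m_7 < m_1 < m_13 < m_11 < m_10.
With m_10 < m_12: m_15 < m_2 < m_6 < m_14 < m_7 < m_1 < m_13 < m_11 < m_10 < m_12.
With m_12 < m_5: m_15 < m_2 < m_6 < m_14 < m_7 < m_1 < m_13 < m_11 < m_10 < m_12 < m_5.
Then m_5 < m_4 extends the chain to m_4.
So m_15 < m_4; m_4 is the larger of the two.

m_4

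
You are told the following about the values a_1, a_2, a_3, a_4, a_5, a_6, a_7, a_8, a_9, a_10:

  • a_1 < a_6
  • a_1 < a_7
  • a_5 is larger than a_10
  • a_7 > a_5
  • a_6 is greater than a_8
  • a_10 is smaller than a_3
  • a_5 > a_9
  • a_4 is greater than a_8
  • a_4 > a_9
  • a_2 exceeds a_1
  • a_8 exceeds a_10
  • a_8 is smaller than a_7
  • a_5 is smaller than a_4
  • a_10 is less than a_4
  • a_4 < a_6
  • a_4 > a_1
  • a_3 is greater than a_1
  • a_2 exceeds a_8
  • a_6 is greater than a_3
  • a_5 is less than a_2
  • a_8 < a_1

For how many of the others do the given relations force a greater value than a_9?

5

From a_9 the given relations immediately reach a_5, a_4.
From those, a_7, a_2, a_6 — 5 in total.
No other element is forced above a_9 by the given relations, so the count is 5.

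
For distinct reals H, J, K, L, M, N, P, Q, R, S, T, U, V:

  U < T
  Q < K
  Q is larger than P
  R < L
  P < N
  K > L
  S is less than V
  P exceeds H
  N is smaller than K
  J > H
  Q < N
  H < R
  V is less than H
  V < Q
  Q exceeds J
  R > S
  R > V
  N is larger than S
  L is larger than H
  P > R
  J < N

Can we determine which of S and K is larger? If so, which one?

K

Chaining the given relations: S < V < H < J < Q < N < K.
So K is larger.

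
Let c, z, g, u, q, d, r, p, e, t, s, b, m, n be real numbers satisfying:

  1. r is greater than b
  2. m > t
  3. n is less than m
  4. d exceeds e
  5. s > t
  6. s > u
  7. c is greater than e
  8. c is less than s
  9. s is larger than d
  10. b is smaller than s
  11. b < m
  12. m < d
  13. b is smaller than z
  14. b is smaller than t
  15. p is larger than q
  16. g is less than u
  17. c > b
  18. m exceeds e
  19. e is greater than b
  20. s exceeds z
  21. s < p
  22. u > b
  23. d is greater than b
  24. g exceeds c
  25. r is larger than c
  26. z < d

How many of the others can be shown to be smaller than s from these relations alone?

From s the given relations immediately reach b, z, t, c, d, u.
From those, e, m, g — 9 in total.
From those, n — 10 in total.
No other element is forced below s by the given relations, so the count is 10.

10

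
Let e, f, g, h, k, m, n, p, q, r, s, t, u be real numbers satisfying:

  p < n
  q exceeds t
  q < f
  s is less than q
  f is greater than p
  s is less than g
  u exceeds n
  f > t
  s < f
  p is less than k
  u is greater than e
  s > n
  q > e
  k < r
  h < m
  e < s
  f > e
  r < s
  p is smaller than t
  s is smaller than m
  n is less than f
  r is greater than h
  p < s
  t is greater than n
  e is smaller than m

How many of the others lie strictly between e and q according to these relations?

The relations place e below q. An element lies strictly between them when it is forced above e and also forced below q.
Above e: {s, u, g, m, f}. Below q: {p, h, n, k, r, s, t}.
Intersection: {s} — 1.

1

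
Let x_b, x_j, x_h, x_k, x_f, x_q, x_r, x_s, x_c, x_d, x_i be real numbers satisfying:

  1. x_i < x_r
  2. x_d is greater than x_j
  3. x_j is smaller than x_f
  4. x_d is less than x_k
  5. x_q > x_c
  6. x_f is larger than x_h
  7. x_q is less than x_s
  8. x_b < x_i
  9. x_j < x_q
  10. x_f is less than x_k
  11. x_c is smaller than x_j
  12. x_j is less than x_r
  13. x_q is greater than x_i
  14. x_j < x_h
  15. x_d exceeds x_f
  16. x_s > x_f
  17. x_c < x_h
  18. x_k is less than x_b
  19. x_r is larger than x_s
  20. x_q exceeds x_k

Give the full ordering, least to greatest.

Nothing is placed below x_c, so it is least; from there x_c < x_j; x_j < x_h; x_h < x_f; x_f < x_d; x_d < x_k; x_k < x_b; x_b < x_i; x_i < x_q; x_q < x_s; x_s < x_r, each given directly.

x_c < x_j < x_h < x_f < x_d < x_k < x_b < x_i < x_q < x_s < x_r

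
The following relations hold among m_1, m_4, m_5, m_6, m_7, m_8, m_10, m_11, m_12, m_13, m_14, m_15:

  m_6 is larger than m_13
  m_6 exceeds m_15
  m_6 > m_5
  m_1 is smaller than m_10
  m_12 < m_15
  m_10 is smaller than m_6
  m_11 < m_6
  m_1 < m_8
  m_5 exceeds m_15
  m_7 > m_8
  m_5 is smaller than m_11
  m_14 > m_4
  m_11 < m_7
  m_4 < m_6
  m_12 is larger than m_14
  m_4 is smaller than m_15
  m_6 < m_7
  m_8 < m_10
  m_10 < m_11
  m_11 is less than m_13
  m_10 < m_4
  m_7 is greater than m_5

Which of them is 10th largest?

m_10

Chaining the given pairs: m_1 < m_8 < m_10 < m_4 < m_14 < m_12 < m_15 < m_5 < m_11 < m_13 < m_6 < m_7.
The 10th largest is m_10.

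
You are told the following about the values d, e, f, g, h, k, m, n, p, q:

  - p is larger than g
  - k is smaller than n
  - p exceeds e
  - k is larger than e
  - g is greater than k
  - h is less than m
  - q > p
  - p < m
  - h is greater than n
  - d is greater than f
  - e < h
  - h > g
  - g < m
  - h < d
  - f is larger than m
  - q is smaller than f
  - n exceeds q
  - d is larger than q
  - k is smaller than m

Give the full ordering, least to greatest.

e < k < g < p < q < n < h < m < f < d

The consecutive links are each given: e < k; k < g; g < p; p < q; q < n; n < h; h < m; m < f; f < d.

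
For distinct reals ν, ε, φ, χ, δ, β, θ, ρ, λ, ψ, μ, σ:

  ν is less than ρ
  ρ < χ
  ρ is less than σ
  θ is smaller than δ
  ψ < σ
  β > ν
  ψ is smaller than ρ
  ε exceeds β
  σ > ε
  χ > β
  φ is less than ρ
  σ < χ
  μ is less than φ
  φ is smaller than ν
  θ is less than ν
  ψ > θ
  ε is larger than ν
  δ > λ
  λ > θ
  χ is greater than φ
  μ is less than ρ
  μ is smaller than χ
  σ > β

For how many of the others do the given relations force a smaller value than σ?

The elements the relations force below σ are μ, θ, φ, ν, ψ, β, ρ, ε — no chain reaches any other.
That is 8.

8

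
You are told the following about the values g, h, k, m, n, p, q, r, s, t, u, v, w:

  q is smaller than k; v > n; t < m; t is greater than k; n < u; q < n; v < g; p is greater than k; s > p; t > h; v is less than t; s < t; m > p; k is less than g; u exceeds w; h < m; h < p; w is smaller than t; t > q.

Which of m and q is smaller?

q

Chaining the given relations: q < k < p < s < t < m.
So q < m; q is the smaller of the two.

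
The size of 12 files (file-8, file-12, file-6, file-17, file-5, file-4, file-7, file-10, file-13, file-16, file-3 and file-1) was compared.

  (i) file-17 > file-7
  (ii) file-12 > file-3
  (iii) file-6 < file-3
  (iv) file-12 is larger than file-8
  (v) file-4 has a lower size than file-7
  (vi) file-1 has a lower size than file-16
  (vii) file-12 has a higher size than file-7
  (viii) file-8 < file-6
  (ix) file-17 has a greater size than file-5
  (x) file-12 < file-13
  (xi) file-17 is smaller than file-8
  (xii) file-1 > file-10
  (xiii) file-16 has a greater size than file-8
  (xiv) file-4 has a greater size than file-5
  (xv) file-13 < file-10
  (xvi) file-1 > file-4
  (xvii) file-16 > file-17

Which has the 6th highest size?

file-3

Chaining the given pairs: file-5 < file-4 < file-7 < file-17 < file-8 < file-6 < file-3 < file-12 < file-13 < file-10 < file-1 < file-16.
Counting 6 from the largest end gives file-3.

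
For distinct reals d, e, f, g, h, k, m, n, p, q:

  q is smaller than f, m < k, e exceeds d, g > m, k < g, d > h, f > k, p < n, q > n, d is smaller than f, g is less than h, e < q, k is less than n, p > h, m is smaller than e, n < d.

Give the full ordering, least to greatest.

Each adjacent pair is fixed by a given relation: m < k; k < g; g < h; h < p; p < n; n < d; d < e; e < q; q < f. Chaining them end to end gives the full order.

m < k < g < h < p < n < d < e < q < f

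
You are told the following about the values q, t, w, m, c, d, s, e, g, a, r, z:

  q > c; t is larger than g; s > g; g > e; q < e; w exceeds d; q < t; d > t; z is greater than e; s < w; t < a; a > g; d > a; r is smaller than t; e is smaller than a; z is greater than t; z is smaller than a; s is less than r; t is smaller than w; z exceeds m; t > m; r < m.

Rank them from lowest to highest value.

c < q < e < g < s < r < m < t < z < a < d < w

Nothing is placed below c, so it is least; from there c < q; q < e; e < g; g < s; s < r; r < m; m < t; t < z; z < a; a < d; d < w, each given directly.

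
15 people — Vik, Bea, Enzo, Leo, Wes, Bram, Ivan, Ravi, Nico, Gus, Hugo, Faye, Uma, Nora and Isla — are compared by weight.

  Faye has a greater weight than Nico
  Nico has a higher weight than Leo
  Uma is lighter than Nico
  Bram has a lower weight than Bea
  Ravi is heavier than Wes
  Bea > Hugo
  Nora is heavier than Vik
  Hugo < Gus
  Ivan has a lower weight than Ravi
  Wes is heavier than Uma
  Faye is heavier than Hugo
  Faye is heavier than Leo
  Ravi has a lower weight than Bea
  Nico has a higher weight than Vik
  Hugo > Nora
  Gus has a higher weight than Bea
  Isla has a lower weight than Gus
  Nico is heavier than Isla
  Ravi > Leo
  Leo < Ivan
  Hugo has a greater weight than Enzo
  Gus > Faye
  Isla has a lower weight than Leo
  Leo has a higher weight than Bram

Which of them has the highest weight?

Gus

Uma is not greatest since Uma < Nico; Vik is not greatest since Vik < Nora; Bram is not greatest since Bram < Bea; Isla is not greatest since Isla < Nico; Nora is not greatest since Nora < Hugo; Enzo is not greatest since Enzo < Hugo; Leo is not greatest since Leo < Ravi; Nico is not greatest since Nico < Faye; Hugo is not greatest since Hugo < Gus; Wes is not greatest since Wes < Ravi; Faye is not greatest since Faye < Gus; Ivan is not greatest since Ivan < Ravi; Ravi is not greatest since Ravi < Bea; Bea is not greatest since Bea < Gus.
Only Gus has nothing above it, so Gus is the highest weight.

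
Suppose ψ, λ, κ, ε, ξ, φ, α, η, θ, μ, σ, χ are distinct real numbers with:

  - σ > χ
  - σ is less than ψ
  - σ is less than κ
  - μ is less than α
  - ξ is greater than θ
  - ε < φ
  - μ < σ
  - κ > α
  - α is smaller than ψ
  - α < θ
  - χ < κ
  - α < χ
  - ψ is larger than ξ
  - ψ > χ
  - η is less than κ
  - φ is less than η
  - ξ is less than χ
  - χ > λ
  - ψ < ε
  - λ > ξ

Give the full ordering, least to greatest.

Nothing is placed below μ, so it is least; from there μ < α; α < θ; θ < ξ; ξ < λ; λ < χ; χ < σ; σ < ψ; ψ < ε; ε < φ; φ < η; η < κ, each given directly.

μ < α < θ < ξ < λ < χ < σ < ψ < ε < φ < η < κ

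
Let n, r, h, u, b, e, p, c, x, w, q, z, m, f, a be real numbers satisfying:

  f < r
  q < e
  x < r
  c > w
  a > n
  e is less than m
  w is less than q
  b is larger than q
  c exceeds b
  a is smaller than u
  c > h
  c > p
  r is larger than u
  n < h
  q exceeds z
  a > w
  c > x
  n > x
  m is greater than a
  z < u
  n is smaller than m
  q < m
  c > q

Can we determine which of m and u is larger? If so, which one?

undetermined

Following every chain through u: above u we get r; below u we get x, z, n, w, a.
m is not reached, and no chain runs the other way from m to u.
So the given relations leave the order of u and m undetermined.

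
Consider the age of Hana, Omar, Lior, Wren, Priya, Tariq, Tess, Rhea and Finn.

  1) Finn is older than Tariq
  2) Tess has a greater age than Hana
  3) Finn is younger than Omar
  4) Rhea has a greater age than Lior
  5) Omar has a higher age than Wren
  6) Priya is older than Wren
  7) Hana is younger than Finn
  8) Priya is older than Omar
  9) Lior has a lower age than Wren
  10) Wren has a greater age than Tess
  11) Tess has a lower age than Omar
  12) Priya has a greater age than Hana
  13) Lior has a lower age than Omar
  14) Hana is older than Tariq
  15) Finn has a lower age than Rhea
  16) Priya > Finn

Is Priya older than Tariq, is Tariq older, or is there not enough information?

Priya

Chaining the given relations: Tariq < Hana < Tess < Wren < Omar < Priya.
So Priya is older.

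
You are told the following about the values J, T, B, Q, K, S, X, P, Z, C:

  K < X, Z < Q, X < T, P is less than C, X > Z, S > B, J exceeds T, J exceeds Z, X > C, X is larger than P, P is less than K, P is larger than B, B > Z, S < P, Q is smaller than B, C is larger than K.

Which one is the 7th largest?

Piecing the relations together gives one ordering: Z < Q < B < S < P < K < C < X < T < J.
The 7th largest is S.

S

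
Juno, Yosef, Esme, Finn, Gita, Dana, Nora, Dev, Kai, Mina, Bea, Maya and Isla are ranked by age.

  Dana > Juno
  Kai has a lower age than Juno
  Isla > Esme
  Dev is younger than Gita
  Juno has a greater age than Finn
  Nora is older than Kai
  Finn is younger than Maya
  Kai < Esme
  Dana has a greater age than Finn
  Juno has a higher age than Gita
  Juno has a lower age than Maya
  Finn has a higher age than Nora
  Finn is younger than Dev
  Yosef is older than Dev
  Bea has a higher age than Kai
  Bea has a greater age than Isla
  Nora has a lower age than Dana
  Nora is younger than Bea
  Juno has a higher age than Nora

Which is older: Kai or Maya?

Maya

Kai < Nora and Nora < Finn give Kai < Finn.
With Finn < Dev: Kai < Nora < Finn < Dev.
Then Dev < Gita extends the chain to Gita.
With Gita < Juno: Kai < Nora < Finn < Dev < Gita < Juno.
With Juno < Maya: Kai < Nora < Finn < Dev < Gita < Juno < Maya.
So Kai < Maya; Maya is the older of the two.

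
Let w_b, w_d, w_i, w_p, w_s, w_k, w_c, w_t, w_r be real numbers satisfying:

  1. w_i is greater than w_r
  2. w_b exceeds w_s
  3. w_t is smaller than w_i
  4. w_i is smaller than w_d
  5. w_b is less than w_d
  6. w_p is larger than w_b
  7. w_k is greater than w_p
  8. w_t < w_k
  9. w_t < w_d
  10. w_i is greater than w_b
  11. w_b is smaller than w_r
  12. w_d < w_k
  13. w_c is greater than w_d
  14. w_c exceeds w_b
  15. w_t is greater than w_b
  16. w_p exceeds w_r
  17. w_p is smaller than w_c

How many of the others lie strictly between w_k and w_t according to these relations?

2

The relations place w_t below w_k. An element lies strictly between them when it is forced above w_t and also forced below w_k.
Above w_t: {w_i, w_d, w_c}. Below w_k: {w_s, w_b, w_r, w_p, w_i, w_d}.
Intersection: {w_i, w_d} — 2.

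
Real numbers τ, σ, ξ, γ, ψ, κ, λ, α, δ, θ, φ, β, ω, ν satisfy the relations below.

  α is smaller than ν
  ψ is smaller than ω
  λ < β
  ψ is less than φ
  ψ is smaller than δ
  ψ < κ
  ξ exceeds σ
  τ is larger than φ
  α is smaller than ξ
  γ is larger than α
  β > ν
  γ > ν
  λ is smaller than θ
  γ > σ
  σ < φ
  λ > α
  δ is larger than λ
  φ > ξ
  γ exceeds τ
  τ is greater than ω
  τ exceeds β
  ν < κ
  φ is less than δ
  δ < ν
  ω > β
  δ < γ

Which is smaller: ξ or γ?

ξ

ξ < φ < δ < ν < β < ω < τ < γ, by transitivity through φ, δ, ν, β, ω, τ.
So ξ < γ; ξ is the smaller of the two.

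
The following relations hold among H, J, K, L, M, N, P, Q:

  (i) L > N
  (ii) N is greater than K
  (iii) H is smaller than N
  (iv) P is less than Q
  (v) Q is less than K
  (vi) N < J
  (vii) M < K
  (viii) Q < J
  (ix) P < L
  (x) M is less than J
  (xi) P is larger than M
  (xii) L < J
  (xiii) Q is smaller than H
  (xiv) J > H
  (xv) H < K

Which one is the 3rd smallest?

Q

Piecing the relations together gives one ordering: M < P < Q < H < K < N < L < J.
Counting 3 from the smallest end gives Q.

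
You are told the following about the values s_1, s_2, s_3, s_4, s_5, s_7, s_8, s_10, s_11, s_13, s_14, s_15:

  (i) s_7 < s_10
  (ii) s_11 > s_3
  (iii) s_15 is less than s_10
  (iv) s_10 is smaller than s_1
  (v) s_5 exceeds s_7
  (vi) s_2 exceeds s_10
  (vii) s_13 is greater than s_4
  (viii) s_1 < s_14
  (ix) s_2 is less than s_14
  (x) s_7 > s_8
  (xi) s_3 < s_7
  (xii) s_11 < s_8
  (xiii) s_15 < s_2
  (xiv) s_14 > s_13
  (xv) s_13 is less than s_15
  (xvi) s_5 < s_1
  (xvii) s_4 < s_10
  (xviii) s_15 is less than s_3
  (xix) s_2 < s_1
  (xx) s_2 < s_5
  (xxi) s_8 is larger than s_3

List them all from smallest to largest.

s_4 < s_13 < s_15 < s_3 < s_11 < s_8 < s_7 < s_10 < s_2 < s_5 < s_1 < s_14

Nothing is placed below s_4, so it is least; from there s_4 < s_13; s_13 < s_15; s_15 < s_3; s_3 < s_11; s_11 < s_8; s_8 < s_7; s_7 < s_10; s_10 < s_2; s_2 < s_5; s_5 < s_1; s_1 < s_14, each given directly.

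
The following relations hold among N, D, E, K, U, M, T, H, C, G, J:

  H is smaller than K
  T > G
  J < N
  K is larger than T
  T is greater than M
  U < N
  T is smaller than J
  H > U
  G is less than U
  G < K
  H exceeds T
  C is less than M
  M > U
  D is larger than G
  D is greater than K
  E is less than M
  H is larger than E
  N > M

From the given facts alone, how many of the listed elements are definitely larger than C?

The elements the relations force above C are M, T, J, H, K, N, D — no chain reaches any other.
That is 7.

7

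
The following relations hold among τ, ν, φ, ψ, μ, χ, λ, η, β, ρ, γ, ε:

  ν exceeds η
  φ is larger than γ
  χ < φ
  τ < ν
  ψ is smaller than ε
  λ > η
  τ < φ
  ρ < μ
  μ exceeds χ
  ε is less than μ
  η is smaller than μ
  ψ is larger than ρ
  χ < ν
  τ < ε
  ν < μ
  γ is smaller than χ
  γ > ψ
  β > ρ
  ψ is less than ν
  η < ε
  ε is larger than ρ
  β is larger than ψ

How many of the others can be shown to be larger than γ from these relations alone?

4

From γ the given relations immediately reach χ, φ.
From those, ν, μ — 4 in total.
Nothing else is reachable above γ; 4 in all.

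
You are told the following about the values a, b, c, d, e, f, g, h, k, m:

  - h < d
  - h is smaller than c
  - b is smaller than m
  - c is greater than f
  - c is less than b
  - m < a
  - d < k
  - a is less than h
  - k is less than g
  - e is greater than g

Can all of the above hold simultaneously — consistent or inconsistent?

Chaining the given relations yields c < b < m < a < h, so c < h. But one relation states h < c. These cannot both hold.

inconsistent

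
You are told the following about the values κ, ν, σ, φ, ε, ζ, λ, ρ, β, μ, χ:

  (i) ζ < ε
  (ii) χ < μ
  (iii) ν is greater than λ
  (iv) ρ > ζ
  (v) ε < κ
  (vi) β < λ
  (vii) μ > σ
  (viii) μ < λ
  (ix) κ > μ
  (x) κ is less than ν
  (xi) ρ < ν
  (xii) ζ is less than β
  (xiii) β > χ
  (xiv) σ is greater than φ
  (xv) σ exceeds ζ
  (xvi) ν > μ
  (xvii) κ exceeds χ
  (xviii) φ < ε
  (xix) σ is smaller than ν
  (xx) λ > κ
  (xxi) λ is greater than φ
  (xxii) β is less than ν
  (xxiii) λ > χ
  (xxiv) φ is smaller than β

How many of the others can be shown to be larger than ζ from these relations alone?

8

Directly above ζ: σ, β, ε, ρ.
One step further: μ, κ, λ, ν (8 so far).
No other element is forced above ζ by the given relations, so the count is 8.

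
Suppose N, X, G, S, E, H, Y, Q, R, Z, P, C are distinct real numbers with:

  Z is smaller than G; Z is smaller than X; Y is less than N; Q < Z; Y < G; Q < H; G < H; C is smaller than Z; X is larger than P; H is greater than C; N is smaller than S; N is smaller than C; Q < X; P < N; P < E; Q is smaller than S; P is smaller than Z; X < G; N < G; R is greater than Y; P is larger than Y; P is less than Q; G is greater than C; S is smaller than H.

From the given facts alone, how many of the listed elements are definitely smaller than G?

The elements the relations force below G are Y, P, Q, N, C, Z, X — no chain reaches any other.
That is 7.

7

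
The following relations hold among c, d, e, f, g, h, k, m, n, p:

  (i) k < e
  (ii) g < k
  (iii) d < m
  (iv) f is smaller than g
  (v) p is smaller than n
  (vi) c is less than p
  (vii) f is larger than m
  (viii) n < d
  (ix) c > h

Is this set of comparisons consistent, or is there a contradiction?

The single ordering h < c < p < n < d < m < f < g < k < e satisfies every listed relation, so no contradiction arises.

consistent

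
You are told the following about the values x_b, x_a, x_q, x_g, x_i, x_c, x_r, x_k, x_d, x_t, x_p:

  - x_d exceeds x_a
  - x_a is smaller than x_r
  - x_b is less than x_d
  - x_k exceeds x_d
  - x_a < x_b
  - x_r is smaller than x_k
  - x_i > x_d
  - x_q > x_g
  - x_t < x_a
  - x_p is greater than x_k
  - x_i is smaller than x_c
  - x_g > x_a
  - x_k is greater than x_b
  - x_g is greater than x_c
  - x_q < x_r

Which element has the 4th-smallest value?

Piecing the relations together gives one ordering: x_t < x_a < x_b < x_d < x_i < x_c < x_g < x_q < x_r < x_k < x_p.
The 4th smallest is x_d.

x_d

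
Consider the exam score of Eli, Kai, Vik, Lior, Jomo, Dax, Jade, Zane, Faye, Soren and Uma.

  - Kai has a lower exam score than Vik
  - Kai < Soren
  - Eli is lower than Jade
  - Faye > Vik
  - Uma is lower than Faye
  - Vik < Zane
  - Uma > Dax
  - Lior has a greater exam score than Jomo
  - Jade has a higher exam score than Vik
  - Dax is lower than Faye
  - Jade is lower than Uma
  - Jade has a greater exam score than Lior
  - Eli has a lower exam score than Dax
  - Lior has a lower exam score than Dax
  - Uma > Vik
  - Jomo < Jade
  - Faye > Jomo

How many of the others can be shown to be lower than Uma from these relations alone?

The elements the relations force below Uma are Kai, Jomo, Eli, Vik, Lior, Jade, Dax — no chain reaches any other.
That is 7.

7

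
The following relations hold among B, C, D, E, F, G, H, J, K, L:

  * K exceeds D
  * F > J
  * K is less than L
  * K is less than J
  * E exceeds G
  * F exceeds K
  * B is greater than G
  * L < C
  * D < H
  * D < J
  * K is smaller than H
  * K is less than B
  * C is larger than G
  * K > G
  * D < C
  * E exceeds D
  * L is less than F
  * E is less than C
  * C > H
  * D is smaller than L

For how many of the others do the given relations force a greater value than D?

8

From D the given relations immediately reach E, K, H, L, J, C.
From those, B, F — 8 in total.
Nothing else is reachable above D; 8 in all.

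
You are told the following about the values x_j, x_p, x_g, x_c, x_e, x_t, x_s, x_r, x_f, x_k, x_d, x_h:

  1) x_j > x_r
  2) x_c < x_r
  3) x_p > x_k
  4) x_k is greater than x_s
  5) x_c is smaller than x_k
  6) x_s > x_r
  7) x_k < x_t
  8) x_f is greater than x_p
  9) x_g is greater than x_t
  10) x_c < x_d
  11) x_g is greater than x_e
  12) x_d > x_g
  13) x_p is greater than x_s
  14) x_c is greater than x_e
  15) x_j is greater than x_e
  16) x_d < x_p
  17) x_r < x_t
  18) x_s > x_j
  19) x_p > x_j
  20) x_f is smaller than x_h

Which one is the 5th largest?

Piecing the relations together gives one ordering: x_e < x_c < x_r < x_j < x_s < x_k < x_t < x_g < x_d < x_p < x_f < x_h.
Counting 5 from the largest end gives x_g.

x_g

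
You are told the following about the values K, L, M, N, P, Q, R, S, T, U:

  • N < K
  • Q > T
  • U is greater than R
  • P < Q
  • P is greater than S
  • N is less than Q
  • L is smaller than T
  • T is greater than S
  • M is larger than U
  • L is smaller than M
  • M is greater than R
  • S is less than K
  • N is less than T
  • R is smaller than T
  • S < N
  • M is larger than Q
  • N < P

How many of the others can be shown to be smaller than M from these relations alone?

8

From M the given relations immediately reach R, L, U, Q.
From those, N, T, P — 7 in total.
From those, S — 8 in total.
Nothing else is reachable below M; 8 in all.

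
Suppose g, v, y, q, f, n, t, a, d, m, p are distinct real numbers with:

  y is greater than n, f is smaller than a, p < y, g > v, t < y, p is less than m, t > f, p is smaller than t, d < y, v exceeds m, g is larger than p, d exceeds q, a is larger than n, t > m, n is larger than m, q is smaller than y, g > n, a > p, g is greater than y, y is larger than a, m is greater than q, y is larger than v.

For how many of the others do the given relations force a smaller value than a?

From a the given relations immediately reach p, f, n.
From those, m — 4 in total.
From those, q — 5 in total.
Nothing else is reachable below a; 5 in all.

5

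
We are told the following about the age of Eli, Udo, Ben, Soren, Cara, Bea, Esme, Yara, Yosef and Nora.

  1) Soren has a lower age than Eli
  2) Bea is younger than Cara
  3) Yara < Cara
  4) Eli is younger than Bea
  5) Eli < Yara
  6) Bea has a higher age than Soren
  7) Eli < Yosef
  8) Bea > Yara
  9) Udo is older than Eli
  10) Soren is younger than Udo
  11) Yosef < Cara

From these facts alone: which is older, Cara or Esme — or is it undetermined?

undetermined

Following every chain through Esme: nothing is chained to Esme.
Cara is not reached, and no chain runs the other way from Cara to Esme.
So the given relations leave the order of Esme and Cara undetermined.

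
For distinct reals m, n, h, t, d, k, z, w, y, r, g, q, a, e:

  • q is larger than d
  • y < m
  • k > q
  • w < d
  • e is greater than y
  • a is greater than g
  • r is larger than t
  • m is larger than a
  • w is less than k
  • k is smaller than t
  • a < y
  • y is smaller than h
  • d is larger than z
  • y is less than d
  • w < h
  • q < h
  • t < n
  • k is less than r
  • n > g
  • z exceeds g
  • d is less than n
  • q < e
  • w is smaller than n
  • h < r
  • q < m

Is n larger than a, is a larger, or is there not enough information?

a < y and y < d give a < d.
With d < q: a < y < d < q.
With q < k: a < y < d < q < k.
With k < t: a < y < d < q < k < t.
Then t < n extends the chain to n.
So n is larger.

n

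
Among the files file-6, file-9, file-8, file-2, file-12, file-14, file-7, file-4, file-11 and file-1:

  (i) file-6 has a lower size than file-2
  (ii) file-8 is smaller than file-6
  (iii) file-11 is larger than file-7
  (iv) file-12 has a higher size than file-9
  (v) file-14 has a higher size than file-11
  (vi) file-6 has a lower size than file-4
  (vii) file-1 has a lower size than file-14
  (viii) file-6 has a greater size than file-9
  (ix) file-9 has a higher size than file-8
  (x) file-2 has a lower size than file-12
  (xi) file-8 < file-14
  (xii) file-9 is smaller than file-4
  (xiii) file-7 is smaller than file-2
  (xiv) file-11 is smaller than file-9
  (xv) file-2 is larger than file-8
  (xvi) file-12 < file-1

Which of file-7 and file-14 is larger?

file-14

Following the relations from file-7: file-7 < file-11 < file-9 < file-6 < file-2 < file-12 < file-1 < file-14.
So file-7 < file-14; file-14 is the larger of the two.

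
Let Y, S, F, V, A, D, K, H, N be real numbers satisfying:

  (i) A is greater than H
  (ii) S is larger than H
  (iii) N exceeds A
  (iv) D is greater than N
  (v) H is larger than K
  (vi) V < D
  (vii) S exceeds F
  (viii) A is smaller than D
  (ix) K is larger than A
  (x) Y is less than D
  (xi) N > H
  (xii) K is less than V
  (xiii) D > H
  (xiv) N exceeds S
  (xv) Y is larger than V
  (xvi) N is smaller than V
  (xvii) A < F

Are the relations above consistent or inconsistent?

inconsistent

We have A < K stated directly, yet also K < H < A by chaining the others — so K < A. Contradiction.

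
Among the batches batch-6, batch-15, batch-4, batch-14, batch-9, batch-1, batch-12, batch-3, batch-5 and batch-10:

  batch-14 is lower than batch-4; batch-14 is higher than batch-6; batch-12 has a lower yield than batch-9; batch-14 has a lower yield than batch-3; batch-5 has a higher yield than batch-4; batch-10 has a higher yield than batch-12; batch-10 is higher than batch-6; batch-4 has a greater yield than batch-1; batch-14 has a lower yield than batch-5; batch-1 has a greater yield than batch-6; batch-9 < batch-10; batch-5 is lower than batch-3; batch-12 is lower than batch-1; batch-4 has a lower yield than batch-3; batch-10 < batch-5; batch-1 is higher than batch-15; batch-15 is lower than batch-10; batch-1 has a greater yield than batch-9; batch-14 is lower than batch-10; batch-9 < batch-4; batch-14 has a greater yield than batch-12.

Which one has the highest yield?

batch-3

Chaining downward from batch-3: directly below it, batch-14, batch-4, batch-5; then batch-12, batch-9, batch-6, batch-1, batch-10; then batch-15.
That covers every other element, and nothing is given above batch-3, so batch-3 is the highest yield.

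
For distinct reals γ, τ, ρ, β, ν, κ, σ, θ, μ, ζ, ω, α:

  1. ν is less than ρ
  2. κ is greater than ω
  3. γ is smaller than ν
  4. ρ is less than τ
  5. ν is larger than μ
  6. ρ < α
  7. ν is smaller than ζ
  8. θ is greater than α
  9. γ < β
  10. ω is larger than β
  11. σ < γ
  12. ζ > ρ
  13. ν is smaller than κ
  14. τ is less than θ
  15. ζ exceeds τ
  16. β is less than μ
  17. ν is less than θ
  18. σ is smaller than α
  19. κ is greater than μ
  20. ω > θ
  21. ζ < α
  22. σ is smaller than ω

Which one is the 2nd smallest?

Piecing the relations together gives one ordering: σ < γ < β < μ < ν < ρ < τ < ζ < α < θ < ω < κ.
The 2nd smallest is γ.

γ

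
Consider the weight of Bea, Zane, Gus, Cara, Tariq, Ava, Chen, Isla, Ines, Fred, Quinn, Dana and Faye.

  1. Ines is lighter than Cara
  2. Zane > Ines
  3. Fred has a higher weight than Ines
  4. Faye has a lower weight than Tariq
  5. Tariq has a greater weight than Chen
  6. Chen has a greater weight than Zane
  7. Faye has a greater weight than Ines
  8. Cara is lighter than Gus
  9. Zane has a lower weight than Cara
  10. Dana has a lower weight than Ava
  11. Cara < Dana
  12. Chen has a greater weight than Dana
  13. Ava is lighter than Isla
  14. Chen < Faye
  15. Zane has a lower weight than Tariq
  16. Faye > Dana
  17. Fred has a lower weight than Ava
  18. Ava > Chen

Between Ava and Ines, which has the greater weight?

Ava

The relevant relations are Ines < Zane; Zane < Cara; Cara < Dana; Dana < Chen; Chen < Ava.
Chaining these gives Ines < Zane < Cara < Dana < Chen < Ava.
So Ines < Ava; Ava is the heavier of the two.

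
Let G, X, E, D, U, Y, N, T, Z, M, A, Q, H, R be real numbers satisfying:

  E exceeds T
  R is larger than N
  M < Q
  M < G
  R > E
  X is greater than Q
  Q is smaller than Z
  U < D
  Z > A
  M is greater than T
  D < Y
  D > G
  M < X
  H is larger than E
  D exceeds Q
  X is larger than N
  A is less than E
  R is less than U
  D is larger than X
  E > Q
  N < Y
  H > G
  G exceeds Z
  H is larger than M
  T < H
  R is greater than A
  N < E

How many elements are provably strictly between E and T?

Chaining upward from T reaches: M, Q, R, U, Z, G, X, H, D, Y.
Chaining downward from E reaches: M, N, Q, A.
Strictly between T and E are those in both lists: M, Q — 2 elements.

2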